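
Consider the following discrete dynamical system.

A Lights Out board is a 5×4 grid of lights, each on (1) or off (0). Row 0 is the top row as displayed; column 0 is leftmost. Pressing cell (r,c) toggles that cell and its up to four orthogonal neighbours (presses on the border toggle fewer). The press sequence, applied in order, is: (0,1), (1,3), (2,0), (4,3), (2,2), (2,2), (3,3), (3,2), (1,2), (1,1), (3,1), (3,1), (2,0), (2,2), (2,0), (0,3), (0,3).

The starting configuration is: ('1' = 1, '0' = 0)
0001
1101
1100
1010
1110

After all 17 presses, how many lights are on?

10

k=0  0001
1101
1100
1010
1110
k=1  1111
1001
1100
1010
1110
k=2  1110
1010
1101
1010
1110
k=3  1110
0010
0001
0010
1110
k=4  1110
0010
0001
0011
1101
k=5  1110
0000
0110
0001
1101
k=6  1110
0010
0001
0011
1101
k=7  1110
0010
0000
0000
1100
k=8  1110
0010
0010
0111
1110
k=9  1100
0101
0000
0111
1110
k=10  1000
1011
0100
0111
1110
k=11  1000
1011
0000
1001
1010
k=12  1000
1011
0100
0111
1110
k=13  1000
0011
1000
1111
1110
k=14  1000
0001
1111
1101
1110
k=15  1000
1001
0011
0101
1110
k=16  1011
1000
0011
0101
1110
k=17  1000
1001
0011
0101
1110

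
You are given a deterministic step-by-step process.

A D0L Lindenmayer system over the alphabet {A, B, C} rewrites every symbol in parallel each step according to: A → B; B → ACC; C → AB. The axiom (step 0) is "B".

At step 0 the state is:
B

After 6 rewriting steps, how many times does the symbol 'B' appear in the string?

31

[0] B
[1] ACC
[2] BABAB
[3] ACCBACCBACC
[4] BABABACCBABABACCBABAB
[5] ACCBACCBACCBABABACCBACCBACCBABABACCBACCBACC
[6] BABABACCBABABACCBABABACCBACCBACCBABABACCBABABACCBABABACCBACCBACCBABABACCBABABACCBABAB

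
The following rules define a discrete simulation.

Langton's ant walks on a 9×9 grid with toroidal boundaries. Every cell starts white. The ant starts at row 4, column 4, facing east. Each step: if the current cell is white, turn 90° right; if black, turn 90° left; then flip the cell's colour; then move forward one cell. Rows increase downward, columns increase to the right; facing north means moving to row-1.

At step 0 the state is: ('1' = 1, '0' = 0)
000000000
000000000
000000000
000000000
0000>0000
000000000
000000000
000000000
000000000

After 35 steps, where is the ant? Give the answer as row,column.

4,1

t=0: 000000000
000000000
000000000
000000000
0000>0000
000000000
000000000
000000000
000000000
t=1: 000000000
000000000
000000000
000000000
000010000
0000v0000
000000000
000000000
000000000
t=2: 000000000
000000000
000000000
000000000
000010000
000<10000
000000000
000000000
000000000
t=3: 000000000
000000000
000000000
000000000
000^10000
000110000
000000000
000000000
000000000
t=4: 000000000
000000000
000000000
000000000
0001>0000
000110000
000000000
000000000
000000000
t=5: 000000000
000000000
000000000
0000^0000
000100000
000110000
000000000
000000000
000000000
t=6: 000000000
000000000
000000000
00001>000
000100000
000110000
000000000
000000000
000000000
t=7: 000000000
000000000
000000000
000011000
00010v000
000110000
000000000
000000000
000000000
t=8: 000000000
000000000
000000000
000011000
0001<1000
000110000
000000000
000000000
000000000
t=9: 000000000
000000000
000000000
0000^1000
000111000
000110000
000000000
000000000
000000000
t=10: 000000000
000000000
000000000
000<01000
000111000
000110000
000000000
000000000
000000000
t=11: 000000000
000000000
000^00000
000101000
000111000
000110000
000000000
000000000
000000000
t=12: 000000000
000000000
0001>0000
000101000
000111000
000110000
000000000
000000000
000000000
t=13: 000000000
000000000
000110000
0001v1000
000111000
000110000
000000000
000000000
000000000
t=14: 000000000
000000000
000110000
000<11000
000111000
000110000
000000000
000000000
000000000
t=15: 000000000
000000000
000110000
000011000
000v11000
000110000
000000000
000000000
000000000
t=16: 000000000
000000000
000110000
000011000
0000>1000
000110000
000000000
000000000
000000000
t=17: 000000000
000000000
000110000
0000^1000
000001000
000110000
000000000
000000000
000000000
t=18: 000000000
000000000
000110000
000<01000
000001000
000110000
000000000
000000000
000000000
t=19: 000000000
000000000
000^10000
000101000
000001000
000110000
000000000
000000000
000000000
t=20: 000000000
000000000
00<010000
000101000
000001000
000110000
000000000
000000000
000000000
t=21: 000000000
00^000000
001010000
000101000
000001000
000110000
000000000
000000000
000000000
t=22: 000000000
001>00000
001010000
000101000
000001000
000110000
000000000
000000000
000000000
t=23: 000000000
001100000
001v10000
000101000
000001000
000110000
000000000
000000000
000000000
t=24: 000000000
001100000
00<110000
000101000
000001000
000110000
000000000
000000000
000000000
t=25: 000000000
001100000
000110000
00v101000
000001000
000110000
000000000
000000000
000000000
t=26: 000000000
001100000
000110000
0<1101000
000001000
000110000
000000000
000000000
000000000
t=27: 000000000
001100000
0^0110000
011101000
000001000
000110000
000000000
000000000
000000000
t=28: 000000000
001100000
01>110000
011101000
000001000
000110000
000000000
000000000
000000000
t=29: 000000000
001100000
011110000
01v101000
000001000
000110000
000000000
000000000
000000000
t=30: 000000000
001100000
011110000
010>01000
000001000
000110000
000000000
000000000
000000000
t=31: 000000000
001100000
011^10000
010001000
000001000
000110000
000000000
000000000
000000000
t=32: 000000000
001100000
01<010000
010001000
000001000
000110000
000000000
000000000
000000000
t=33: 000000000
001100000
010010000
01v001000
000001000
000110000
000000000
000000000
000000000
t=34: 000000000
001100000
010010000
0<1001000
000001000
000110000
000000000
000000000
000000000
t=35: 000000000
001100000
010010000
001001000
0v0001000
000110000
000000000
000000000
000000000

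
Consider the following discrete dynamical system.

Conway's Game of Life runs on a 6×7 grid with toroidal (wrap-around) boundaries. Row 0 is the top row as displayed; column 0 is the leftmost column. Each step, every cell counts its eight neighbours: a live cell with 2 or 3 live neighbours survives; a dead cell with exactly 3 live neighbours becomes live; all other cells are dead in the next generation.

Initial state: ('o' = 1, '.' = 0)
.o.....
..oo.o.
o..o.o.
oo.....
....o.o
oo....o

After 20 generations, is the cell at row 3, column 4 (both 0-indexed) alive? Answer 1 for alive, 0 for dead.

t=0: .o.....
..oo.o.
o..o.o.
oo.....
....o.o
oo....o
t=1: .o....o
.ooo..o
o..o...
oo..oo.
.....oo
.o...oo
t=2: .o....o
.o.o..o
...o.o.
oo..oo.
.o.....
.......
t=3: ..o....
....ooo
.o.o.o.
ooo.ooo
oo.....
o......
t=4: .....oo
..ooooo
.o.o...
...ooo.
..o..o.
o......
t=5: o..o...
o.oo..o
......o
...o.o.
...o.oo
.....o.
t=6: ooooo..
oooo..o
o.ooooo
.....o.
.....oo
.....o.
t=7: ....oo.
.......
.......
o..o...
....ooo
oooo.o.
t=8: .oooooo
.......
.......
....ooo
.....o.
oooo...
t=9: ....ooo
..oooo.
.....o.
....ooo
oooo.o.
o......
t=10: ......o
...o...
.......
oooo...
oooo.o.
o.oo...
t=11: ..oo...
.......
.o.o...
o..oo.o
.......
o..oo..
t=12: ..ooo..
...o...
o.ooo..
o.ooo..
o....oo
..ooo..
t=13: .......
.o.....
.......
o.o....
o....oo
.oo...o
t=14: ooo....
.......
.o.....
oo.....
..o..o.
.o...oo
t=15: ooo...o
o.o....
oo.....
ooo....
..o..o.
.....oo
t=16: ..o..o.
..o....
......o
o.o...o
o.o..o.
..o..o.
t=17: .ooo...
.......
oo....o
o....o.
o.oo.o.
..oooo.
t=18: .o.....
.......
oo....o
..o.oo.
..o..o.
.....oo
t=19: .......
.o.....
oo...oo
o.oooo.
...o...
.....oo
t=20: .......
.o....o
...o.o.
o.oo.o.
..oo...
.......

0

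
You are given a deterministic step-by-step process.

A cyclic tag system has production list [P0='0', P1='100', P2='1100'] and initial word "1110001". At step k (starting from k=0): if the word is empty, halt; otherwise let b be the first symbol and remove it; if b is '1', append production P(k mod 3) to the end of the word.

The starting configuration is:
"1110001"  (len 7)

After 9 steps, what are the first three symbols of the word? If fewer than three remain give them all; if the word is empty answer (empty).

0) "1110001"  (len 7)
1) "1100010"  (len 7)
2) "100010100"  (len 9)
3) "000101001100"  (len 12)
4) "00101001100"  (len 11)
5) "0101001100"  (len 10)
6) "101001100"  (len 9)
7) "010011000"  (len 9)
8) "10011000"  (len 8)
9) "00110001100"  (len 11)

001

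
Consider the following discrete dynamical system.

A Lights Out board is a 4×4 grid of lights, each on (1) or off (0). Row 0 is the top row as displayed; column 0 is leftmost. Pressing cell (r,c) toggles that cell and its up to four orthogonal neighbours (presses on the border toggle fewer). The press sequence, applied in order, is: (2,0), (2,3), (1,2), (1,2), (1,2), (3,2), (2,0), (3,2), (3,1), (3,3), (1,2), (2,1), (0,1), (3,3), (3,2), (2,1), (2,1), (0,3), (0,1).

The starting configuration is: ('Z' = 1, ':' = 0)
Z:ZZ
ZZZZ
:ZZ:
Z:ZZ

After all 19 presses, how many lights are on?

[0] Z:ZZ
ZZZZ
:ZZ:
Z:ZZ
[1] Z:ZZ
:ZZZ
Z:Z:
::ZZ
[2] Z:ZZ
:ZZ:
Z::Z
::Z:
[3] Z::Z
:::Z
Z:ZZ
::Z:
[4] Z:ZZ
:ZZ:
Z::Z
::Z:
[5] Z::Z
:::Z
Z:ZZ
::Z:
[6] Z::Z
:::Z
Z::Z
:Z:Z
[7] Z::Z
Z::Z
:Z:Z
ZZ:Z
[8] Z::Z
Z::Z
:ZZZ
Z:Z:
[9] Z::Z
Z::Z
::ZZ
:Z::
[10] Z::Z
Z::Z
::Z:
:ZZZ
[11] Z:ZZ
ZZZ:
::::
:ZZZ
[12] Z:ZZ
Z:Z:
ZZZ:
::ZZ
[13] :Z:Z
ZZZ:
ZZZ:
::ZZ
[14] :Z:Z
ZZZ:
ZZZZ
::::
[15] :Z:Z
ZZZ:
ZZ:Z
:ZZZ
[16] :Z:Z
Z:Z:
::ZZ
::ZZ
[17] :Z:Z
ZZZ:
ZZ:Z
:ZZZ
[18] :ZZ:
ZZZZ
ZZ:Z
:ZZZ
[19] Z:::
Z:ZZ
ZZ:Z
:ZZZ

10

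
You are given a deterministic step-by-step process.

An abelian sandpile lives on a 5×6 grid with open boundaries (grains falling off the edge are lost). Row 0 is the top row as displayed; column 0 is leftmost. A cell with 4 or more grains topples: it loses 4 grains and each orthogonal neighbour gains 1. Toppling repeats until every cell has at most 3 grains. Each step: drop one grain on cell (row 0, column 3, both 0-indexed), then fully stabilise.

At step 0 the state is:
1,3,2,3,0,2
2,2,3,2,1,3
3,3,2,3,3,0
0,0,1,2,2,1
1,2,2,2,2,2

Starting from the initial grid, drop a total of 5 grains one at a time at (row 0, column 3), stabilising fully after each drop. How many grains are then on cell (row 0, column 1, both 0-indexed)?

1

k=0  1,3,2,3,0,2
2,2,3,2,1,3
3,3,2,3,3,0
0,0,1,2,2,1
1,2,2,2,2,2
k=1  1,3,3,0,1,2
2,2,3,3,1,3
3,3,2,3,3,0
0,0,1,2,2,1
1,2,2,2,2,2
k=2  1,3,3,1,1,2
2,2,3,3,1,3
3,3,2,3,3,0
0,0,1,2,2,1
1,2,2,2,2,2
k=3  1,3,3,2,1,2
2,2,3,3,1,3
3,3,2,3,3,0
0,0,1,2,2,1
1,2,2,2,2,2
k=4  1,3,3,3,1,2
2,2,3,3,1,3
3,3,2,3,3,0
0,0,1,2,2,1
1,2,2,2,2,2
k=5  3,1,2,2,2,2
0,2,3,2,3,3
1,2,1,2,0,1
1,1,2,3,3,1
1,2,2,2,2,2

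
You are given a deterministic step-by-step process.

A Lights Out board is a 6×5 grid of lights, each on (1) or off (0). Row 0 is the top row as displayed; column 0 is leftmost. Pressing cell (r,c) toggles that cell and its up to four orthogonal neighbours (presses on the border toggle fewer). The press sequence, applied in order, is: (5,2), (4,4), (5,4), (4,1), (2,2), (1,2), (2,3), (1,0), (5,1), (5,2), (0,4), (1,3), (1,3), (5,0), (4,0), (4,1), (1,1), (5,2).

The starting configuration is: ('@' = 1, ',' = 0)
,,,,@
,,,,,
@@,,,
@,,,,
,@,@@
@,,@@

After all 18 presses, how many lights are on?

[0] ,,,,@
,,,,,
@@,,,
@,,,,
,@,@@
@,,@@
[1] ,,,,@
,,,,,
@@,,,
@,,,,
,@@@@
@@@,@
[2] ,,,,@
,,,,,
@@,,,
@,,,@
,@@,,
@@@,,
[3] ,,,,@
,,,,,
@@,,,
@,,,@
,@@,@
@@@@@
[4] ,,,,@
,,,,,
@@,,,
@@,,@
@,,,@
@,@@@
[5] ,,,,@
,,@,,
@,@@,
@@@,@
@,,,@
@,@@@
[6] ,,@,@
,@,@,
@,,@,
@@@,@
@,,,@
@,@@@
[7] ,,@,@
,@,,,
@,@,@
@@@@@
@,,,@
@,@@@
[8] @,@,@
@,,,,
,,@,@
@@@@@
@,,,@
@,@@@
[9] @,@,@
@,,,,
,,@,@
@@@@@
@@,,@
,@,@@
[10] @,@,@
@,,,,
,,@,@
@@@@@
@@@,@
,,@,@
[11] @,@@,
@,,,@
,,@,@
@@@@@
@@@,@
,,@,@
[12] @,@,,
@,@@,
,,@@@
@@@@@
@@@,@
,,@,@
[13] @,@@,
@,,,@
,,@,@
@@@@@
@@@,@
,,@,@
[14] @,@@,
@,,,@
,,@,@
@@@@@
,@@,@
@@@,@
[15] @,@@,
@,,,@
,,@,@
,@@@@
@,@,@
,@@,@
[16] @,@@,
@,,,@
,,@,@
,,@@@
,@,,@
,,@,@
[17] @@@@,
,@@,@
,@@,@
,,@@@
,@,,@
,,@,@
[18] @@@@,
,@@,@
,@@,@
,,@@@
,@@,@
,@,@@

19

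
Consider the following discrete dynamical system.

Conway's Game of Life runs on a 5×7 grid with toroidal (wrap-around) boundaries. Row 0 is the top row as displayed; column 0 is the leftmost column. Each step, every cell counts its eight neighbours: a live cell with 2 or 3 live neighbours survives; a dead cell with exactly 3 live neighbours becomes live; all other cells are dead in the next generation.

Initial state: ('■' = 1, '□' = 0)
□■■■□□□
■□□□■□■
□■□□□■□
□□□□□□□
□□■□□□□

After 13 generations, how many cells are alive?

19

gen 0: □■■■□□□
■□□□■□■
□■□□□■□
□□□□□□□
□□■□□□□
gen 1: ■■■■□□□
■□□■■■■
■□□□□■■
□□□□□□□
□■■■□□□
gen 2: □□□□□■□
□□□■□□□
■□□□□□□
■■■□□□■
■□□■□□□
gen 3: □□□□■□□
□□□□□□□
■□■□□□■
□□■□□□■
■□■□□□□
gen 4: □□□□□□□
□□□□□□□
■■□□□□■
□□■■□□■
□■□■□□□
gen 5: □□□□□□□
■□□□□□□
■■■□□□■
□□□■□□■
□□□■□□□
gen 6: □□□□□□□
■□□□□□■
□■■□□□■
□■□■□□■
□□□□□□□
gen 7: □□□□□□□
■■□□□□■
□■■□□■■
□■□□□□□
□□□□□□□
gen 8: ■□□□□□□
□■■□□■■
□□■□□■■
■■■□□□□
□□□□□□□
gen 9: ■■□□□□■
□■■□□■□
□□□■□■□
■■■□□□■
■□□□□□□
gen 10: □□■□□□■
□■■□■■□
□□□■■■□
■■■□□□■
□□■□□□□
gen 11: □□■□□■□
□■■□□□■
□□□□□□□
■■■□■■■
□□■■□□■
gen 12: ■□□□□■■
□■■□□□□
□□□■□□□
■■■□■■■
□□□□□□□
gen 13: ■■□□□□■
■■■□□□■
□□□■■■■
■■■■■■■
□□□□■□□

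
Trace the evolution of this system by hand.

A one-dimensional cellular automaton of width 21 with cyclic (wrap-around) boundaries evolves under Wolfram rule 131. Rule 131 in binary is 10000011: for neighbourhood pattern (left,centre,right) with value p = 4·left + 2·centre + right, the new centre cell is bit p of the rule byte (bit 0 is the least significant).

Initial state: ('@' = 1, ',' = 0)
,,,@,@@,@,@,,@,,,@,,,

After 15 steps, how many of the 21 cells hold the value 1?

7

[0] ,,,@,@@,@,@,,@,,,@,,,
[1] @@@,,,,,,,,,@,,@@,,@@
[2] @@,,@@@@@@@@,,@,,,@,@
[3] @,,@,@@@@@@,,@,,@@,,,
[4] ,,@,,,@@@@,,@,,@,,,@@
[5] ,@,,@@,@@,,@,,@,,@@,,
[6] @,,@,,,,,,@,,@,,@,,,@
[7] ,,@,,@@@@@,,@,,@,,@@,
[8] @@,,@,@@@,,@,,@,,@,,,
[9] ,,,@,,,@,,@,,@,,@,,@@
[10] ,@@,,@@,,@,,@,,@,,@,,
[11] @,,,@,,,@,,@,,@,,@,,@
[12] ,,@@,,@@,,@,,@,,@,,@,
[13] @@,,,@,,,@,,@,,@,,@,,
[14] ,,,@@,,@@,,@,,@,,@,,@
[15] ,@@,,,@,,,@,,@,,@,,@,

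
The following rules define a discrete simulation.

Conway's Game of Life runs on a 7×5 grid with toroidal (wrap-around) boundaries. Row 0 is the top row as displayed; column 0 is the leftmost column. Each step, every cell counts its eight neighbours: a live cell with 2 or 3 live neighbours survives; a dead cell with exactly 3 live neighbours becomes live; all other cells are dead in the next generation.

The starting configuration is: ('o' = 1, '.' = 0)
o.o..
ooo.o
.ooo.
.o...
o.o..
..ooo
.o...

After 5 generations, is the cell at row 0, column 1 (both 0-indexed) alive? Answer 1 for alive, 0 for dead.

gen 0: o.o..
ooo.o
.ooo.
.o...
o.o..
..ooo
.o...
gen 1: ..ooo
....o
...oo
o..o.
o.o.o
o.ooo
oo..o
gen 2: .oo..
o.o..
o..o.
ooo..
..o..
..o..
.....
gen 3: .oo..
o.ooo
o..o.
o.ooo
..oo.
.....
.oo..
gen 4: ....o
o....
.....
o....
.oo..
.o.o.
.oo..
gen 5: oo...
.....
.....
.o...
ooo..
o..o.
oooo.

1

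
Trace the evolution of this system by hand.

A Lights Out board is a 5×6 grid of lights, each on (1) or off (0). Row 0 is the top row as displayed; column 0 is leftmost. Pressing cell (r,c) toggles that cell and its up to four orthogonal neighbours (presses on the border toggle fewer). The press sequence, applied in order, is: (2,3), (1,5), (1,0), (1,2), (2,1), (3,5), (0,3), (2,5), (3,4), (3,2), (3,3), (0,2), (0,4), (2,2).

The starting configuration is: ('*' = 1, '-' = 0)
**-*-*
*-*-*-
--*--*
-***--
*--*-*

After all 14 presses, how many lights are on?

[0] **-*-*
*-*-*-
--*--*
-***--
*--*-*
[1] **-*-*
*-***-
---***
-**---
*--*-*
[2] **-*--
*-**-*
---**-
-**---
*--*-*
[3] -*-*--
-***-*
*--**-
-**---
*--*-*
[4] -***--
-----*
*-***-
-**---
*--*-*
[5] -***--
-*---*
-*-**-
--*---
*--*-*
[6] -***--
-*---*
-*-***
--*-**
*--*--
[7] -*--*-
-*-*-*
-*-***
--*-**
*--*--
[8] -*--*-
-*-*--
-*-*--
--*-*-
*--*--
[9] -*--*-
-*-*--
-*-**-
--**-*
*--**-
[10] -*--*-
-*-*--
-****-
-*---*
*-***-
[11] -*--*-
-*-*--
-**-*-
-*****
*-*-*-
[12] --***-
-***--
-**-*-
-*****
*-*-*-
[13] --*--*
-****-
-**-*-
-*****
*-*-*-
[14] --*--*
-*-**-
---**-
-*-***
*-*-*-

14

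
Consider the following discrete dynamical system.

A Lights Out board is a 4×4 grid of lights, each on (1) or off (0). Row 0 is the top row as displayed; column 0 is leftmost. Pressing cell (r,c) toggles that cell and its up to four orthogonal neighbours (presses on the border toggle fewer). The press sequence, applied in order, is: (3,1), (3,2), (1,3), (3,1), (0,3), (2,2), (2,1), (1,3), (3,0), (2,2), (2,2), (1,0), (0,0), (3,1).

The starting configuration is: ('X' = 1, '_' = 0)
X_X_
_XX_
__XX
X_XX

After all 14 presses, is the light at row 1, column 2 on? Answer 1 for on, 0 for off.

gen 0: X_X_
_XX_
__XX
X_XX
gen 1: X_X_
_XX_
_XXX
_X_X
gen 2: X_X_
_XX_
_X_X
__X_
gen 3: X_XX
_X_X
_X__
__X_
gen 4: X_XX
_X_X
____
XX__
gen 5: X___
_X__
____
XX__
gen 6: X___
_XX_
_XXX
XXX_
gen 7: X___
__X_
X__X
X_X_
gen 8: X__X
___X
X___
X_X_
gen 9: X__X
___X
____
_XX_
gen 10: X__X
__XX
_XXX
_X__
gen 11: X__X
___X
____
_XX_
gen 12: ___X
XX_X
X___
_XX_
gen 13: XX_X
_X_X
X___
_XX_
gen 14: XX_X
_X_X
XX__
X___

0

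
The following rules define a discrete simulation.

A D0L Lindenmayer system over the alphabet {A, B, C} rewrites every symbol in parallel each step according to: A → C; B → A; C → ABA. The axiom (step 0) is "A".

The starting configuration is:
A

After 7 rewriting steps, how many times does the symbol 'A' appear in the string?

[0] A
[1] C
[2] ABA
[3] CAC
[4] ABACABA
[5] CACABACAC
[6] ABACABACACABACABA
[7] CACABACACABACABACACABACAC

12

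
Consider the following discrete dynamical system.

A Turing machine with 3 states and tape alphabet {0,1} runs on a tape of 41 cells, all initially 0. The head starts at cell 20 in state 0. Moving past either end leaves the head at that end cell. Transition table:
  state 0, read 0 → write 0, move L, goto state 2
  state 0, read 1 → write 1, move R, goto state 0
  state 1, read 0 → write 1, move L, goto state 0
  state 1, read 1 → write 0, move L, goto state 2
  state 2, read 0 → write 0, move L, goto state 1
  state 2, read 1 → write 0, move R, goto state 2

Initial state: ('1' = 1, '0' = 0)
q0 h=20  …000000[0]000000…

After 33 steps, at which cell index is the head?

0

[0] q0 h=20  …000000[0]000000…
[1] q2 h=19  …000000[0]000000…
[2] q1 h=18  …000000[0]000000…
[3] q0 h=17  …000000[0]100000…
[4] q2 h=16  …000000[0]010000…
[5] q1 h=15  …000000[0]001000…
[6] q0 h=14  …000000[0]100100…
[7] q2 h=13  …000000[0]010010…
[8] q1 h=12  …000000[0]001001…
[9] q0 h=11  …000000[0]100100…
[10] q2 h=10  …000000[0]010010…
[11] q1 h= 9  …000000[0]001001…
[12] q0 h= 8  …000000[0]100100…
[13] q2 h= 7  …000000[0]010010…
[14] q1 h= 6  |000000[0]001001…
[15] q0 h= 5  |00000[0]100100…
[16] q2 h= 4  |0000[0]010010…
[17] q1 h= 3  |000[0]001001…
[18] q0 h= 2  |00[0]100100…
[19] q2 h= 1  |0[0]010010…
[20] q1 h= 0  |[0]001001…
[21] q0 h= 0  |[1]001001…
[22] q0 h= 1  |1[0]010010…
[23] q2 h= 0  |[1]001001…
[24] q2 h= 1  |0[0]010010…
[25] q1 h= 0  |[0]001001…
[26] q0 h= 0  |[1]001001…
[27] q0 h= 1  |1[0]010010…
[28] q2 h= 0  |[1]001001…
[29] q2 h= 1  |0[0]010010…
[30] q1 h= 0  |[0]001001…
[31] q0 h= 0  |[1]001001…
[32] q0 h= 1  |1[0]010010…
[33] q2 h= 0  |[1]001001…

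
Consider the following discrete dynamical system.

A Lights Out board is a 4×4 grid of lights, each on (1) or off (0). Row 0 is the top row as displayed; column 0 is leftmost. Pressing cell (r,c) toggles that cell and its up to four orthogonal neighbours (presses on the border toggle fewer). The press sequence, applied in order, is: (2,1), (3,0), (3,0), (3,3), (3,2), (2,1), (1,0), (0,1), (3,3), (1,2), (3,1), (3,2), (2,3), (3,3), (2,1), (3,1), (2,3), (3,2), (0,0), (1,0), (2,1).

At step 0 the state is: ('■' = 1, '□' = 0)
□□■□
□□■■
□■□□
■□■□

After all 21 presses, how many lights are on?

7

t=0: □□■□
□□■■
□■□□
■□■□
t=1: □□■□
□■■■
■□■□
■■■□
t=2: □□■□
□■■■
□□■□
□□■□
t=3: □□■□
□■■■
■□■□
■■■□
t=4: □□■□
□■■■
■□■■
■■□■
t=5: □□■□
□■■■
■□□■
■□■□
t=6: □□■□
□□■■
□■■■
■■■□
t=7: ■□■□
■■■■
■■■■
■■■□
t=8: □■□□
■□■■
■■■■
■■■□
t=9: □■□□
■□■■
■■■□
■■□■
t=10: □■■□
■■□□
■■□□
■■□■
t=11: □■■□
■■□□
■□□□
□□■■
t=12: □■■□
■■□□
■□■□
□■□□
t=13: □■■□
■■□■
■□□■
□■□■
t=14: □■■□
■■□■
■□□□
□■■□
t=15: □■■□
■□□■
□■■□
□□■□
t=16: □■■□
■□□■
□□■□
■■□□
t=17: □■■□
■□□□
□□□■
■■□■
t=18: □■■□
■□□□
□□■■
■□■□
t=19: ■□■□
□□□□
□□■■
■□■□
t=20: □□■□
■■□□
■□■■
■□■□
t=21: □□■□
■□□□
□■□■
■■■□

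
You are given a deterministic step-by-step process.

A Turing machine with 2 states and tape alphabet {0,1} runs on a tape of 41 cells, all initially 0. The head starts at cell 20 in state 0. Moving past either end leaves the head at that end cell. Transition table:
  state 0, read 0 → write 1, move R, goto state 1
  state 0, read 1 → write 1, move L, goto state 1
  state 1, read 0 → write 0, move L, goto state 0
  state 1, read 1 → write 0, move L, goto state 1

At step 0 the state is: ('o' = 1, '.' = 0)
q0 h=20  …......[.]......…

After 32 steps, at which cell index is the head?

4

t=0: q0 h=20  …......[.]......…
t=1: q1 h=21  ….....o[.]......…
t=2: q0 h=20  …......[o]......…
t=3: q1 h=19  …......[.]o.....…
t=4: q0 h=18  …......[.].o....…
t=5: q1 h=19  ….....o[.]o.....…
t=6: q0 h=18  …......[o].o....…
t=7: q1 h=17  …......[.]o.o...…
t=8: q0 h=16  …......[.].o.o..…
t=9: q1 h=17  ….....o[.]o.o...…
t=10: q0 h=16  …......[o].o.o..…
t=11: q1 h=15  …......[.]o.o.o.…
t=12: q0 h=14  …......[.].o.o.o…
t=13: q1 h=15  ….....o[.]o.o.o.…
t=14: q0 h=14  …......[o].o.o.o…
t=15: q1 h=13  …......[.]o.o.o.…
t=16: q0 h=12  …......[.].o.o.o…
t=17: q1 h=13  ….....o[.]o.o.o.…
t=18: q0 h=12  …......[o].o.o.o…
t=19: q1 h=11  …......[.]o.o.o.…
t=20: q0 h=10  …......[.].o.o.o…
t=21: q1 h=11  ….....o[.]o.o.o.…
t=22: q0 h=10  …......[o].o.o.o…
t=23: q1 h= 9  …......[.]o.o.o.…
t=24: q0 h= 8  …......[.].o.o.o…
t=25: q1 h= 9  ….....o[.]o.o.o.…
t=26: q0 h= 8  …......[o].o.o.o…
t=27: q1 h= 7  …......[.]o.o.o.…
t=28: q0 h= 6  |......[.].o.o.o…
t=29: q1 h= 7  ….....o[.]o.o.o.…
t=30: q0 h= 6  |......[o].o.o.o…
t=31: q1 h= 5  |.....[.]o.o.o.…
t=32: q0 h= 4  |....[.].o.o.o…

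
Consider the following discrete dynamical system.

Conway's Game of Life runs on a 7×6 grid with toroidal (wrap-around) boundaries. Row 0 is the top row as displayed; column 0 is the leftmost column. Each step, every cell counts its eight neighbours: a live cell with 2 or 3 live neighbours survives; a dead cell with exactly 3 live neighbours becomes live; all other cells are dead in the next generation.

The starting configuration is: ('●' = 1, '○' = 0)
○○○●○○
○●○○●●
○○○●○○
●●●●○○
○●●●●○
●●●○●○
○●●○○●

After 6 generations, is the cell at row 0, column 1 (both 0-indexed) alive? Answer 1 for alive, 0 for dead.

1

k=0  ○○○●○○
○●○○●●
○○○●○○
●●●●○○
○●●●●○
●●●○●○
○●●○○●
k=1  ○●○●○●
○○●●●○
○○○●○●
●○○○○○
○○○○●○
○○○○●○
○○○○●●
k=2  ●○○○○●
●○○○○●
○○●●○●
○○○○●●
○○○○○●
○○○●●○
●○○●○●
k=3  ○●○○○○
○●○○○○
○○○●○○
●○○●○●
○○○●○●
●○○●○○
●○○●○○
k=4  ●●●○○○
○○●○○○
●○●○●○
●○●●○●
○○●●○●
●○●●○●
●●●○○○
k=5  ●○○●○○
●○●○○●
●○●○●○
●○○○○○
○○○○○○
○○○○○●
○○○○○○
k=6  ●●○○○●
●○●○●○
●○○●○○
○●○○○●
○○○○○○
○○○○○○
○○○○○○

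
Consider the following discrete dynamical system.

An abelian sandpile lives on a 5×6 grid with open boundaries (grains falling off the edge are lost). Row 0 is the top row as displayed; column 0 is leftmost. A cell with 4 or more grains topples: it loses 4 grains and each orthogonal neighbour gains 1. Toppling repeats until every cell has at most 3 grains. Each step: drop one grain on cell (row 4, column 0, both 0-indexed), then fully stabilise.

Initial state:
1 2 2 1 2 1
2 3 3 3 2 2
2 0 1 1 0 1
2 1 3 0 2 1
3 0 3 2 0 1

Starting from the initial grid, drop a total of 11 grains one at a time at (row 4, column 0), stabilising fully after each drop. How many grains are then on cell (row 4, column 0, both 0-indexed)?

3

0) 1 2 2 1 2 1
2 3 3 3 2 2
2 0 1 1 0 1
2 1 3 0 2 1
3 0 3 2 0 1
1) 1 2 2 1 2 1
2 3 3 3 2 2
2 0 1 1 0 1
3 1 3 0 2 1
0 1 3 2 0 1
2) 1 2 2 1 2 1
2 3 3 3 2 2
2 0 1 1 0 1
3 1 3 0 2 1
1 1 3 2 0 1
3) 1 2 2 1 2 1
2 3 3 3 2 2
2 0 1 1 0 1
3 1 3 0 2 1
2 1 3 2 0 1
4) 1 2 2 1 2 1
2 3 3 3 2 2
2 0 1 1 0 1
3 1 3 0 2 1
3 1 3 2 0 1
5) 1 2 2 1 2 1
2 3 3 3 2 2
3 0 1 1 0 1
0 2 3 0 2 1
1 2 3 2 0 1
6) 1 2 2 1 2 1
2 3 3 3 2 2
3 0 1 1 0 1
0 2 3 0 2 1
2 2 3 2 0 1
7) 1 2 2 1 2 1
2 3 3 3 2 2
3 0 1 1 0 1
0 2 3 0 2 1
3 2 3 2 0 1
8) 1 2 2 1 2 1
2 3 3 3 2 2
3 0 1 1 0 1
1 2 3 0 2 1
0 3 3 2 0 1
9) 1 2 2 1 2 1
2 3 3 3 2 2
3 0 1 1 0 1
1 2 3 0 2 1
1 3 3 2 0 1
10) 1 2 2 1 2 1
2 3 3 3 2 2
3 0 1 1 0 1
1 2 3 0 2 1
2 3 3 2 0 1
11) 1 2 2 1 2 1
2 3 3 3 2 2
3 0 1 1 0 1
1 2 3 0 2 1
3 3 3 2 0 1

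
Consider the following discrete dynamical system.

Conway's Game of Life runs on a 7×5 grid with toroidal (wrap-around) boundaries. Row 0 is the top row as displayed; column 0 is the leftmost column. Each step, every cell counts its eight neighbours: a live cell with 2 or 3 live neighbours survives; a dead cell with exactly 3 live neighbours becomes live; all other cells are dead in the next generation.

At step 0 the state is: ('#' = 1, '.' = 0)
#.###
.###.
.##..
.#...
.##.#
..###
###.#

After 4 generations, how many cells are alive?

4

step 0: #.###
.###.
.##..
.#...
.##.#
..###
###.#
step 1: .....
.....
#..#.
...#.
.#..#
.....
.....
step 2: .....
.....
....#
#.##.
.....
.....
.....
step 3: .....
.....
...##
...##
.....
.....
.....
step 4: .....
.....
...##
...##
.....
.....
.....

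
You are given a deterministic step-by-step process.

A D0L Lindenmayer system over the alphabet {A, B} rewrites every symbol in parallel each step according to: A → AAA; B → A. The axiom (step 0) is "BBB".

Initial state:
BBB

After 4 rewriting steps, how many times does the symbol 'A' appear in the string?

[0] BBB
[1] AAA
[2] AAAAAAAAA
[3] AAAAAAAAAAAAAAAAAAAAAAAAAAA
[4] AAAAAAAAAAAAAAAAAAAAAAAAAAAAAAAAAAAAAAAAAAAAAAAAAAAAAAAAAAAAAAAAAAAAAAAAAAAAAAAAA

81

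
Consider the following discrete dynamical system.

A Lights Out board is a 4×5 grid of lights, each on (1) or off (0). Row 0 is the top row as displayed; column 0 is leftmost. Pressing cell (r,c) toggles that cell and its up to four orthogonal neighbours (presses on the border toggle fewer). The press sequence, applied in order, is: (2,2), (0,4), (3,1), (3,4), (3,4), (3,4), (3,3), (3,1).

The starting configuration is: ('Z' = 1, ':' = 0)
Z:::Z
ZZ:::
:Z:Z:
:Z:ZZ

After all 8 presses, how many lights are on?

12

t=0: Z:::Z
ZZ:::
:Z:Z:
:Z:ZZ
t=1: Z:::Z
ZZZ::
::Z::
:ZZZZ
t=2: Z::Z:
ZZZ:Z
::Z::
:ZZZZ
t=3: Z::Z:
ZZZ:Z
:ZZ::
Z::ZZ
t=4: Z::Z:
ZZZ:Z
:ZZ:Z
Z::::
t=5: Z::Z:
ZZZ:Z
:ZZ::
Z::ZZ
t=6: Z::Z:
ZZZ:Z
:ZZ:Z
Z::::
t=7: Z::Z:
ZZZ:Z
:ZZZZ
Z:ZZZ
t=8: Z::Z:
ZZZ:Z
::ZZZ
:Z:ZZ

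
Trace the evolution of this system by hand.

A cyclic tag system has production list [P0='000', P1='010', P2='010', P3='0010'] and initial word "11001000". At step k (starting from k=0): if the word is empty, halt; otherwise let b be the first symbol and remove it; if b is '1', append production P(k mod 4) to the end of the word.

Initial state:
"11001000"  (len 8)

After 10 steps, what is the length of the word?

7

k=0  "11001000"  (len 8)
k=1  "1001000000"  (len 10)
k=2  "001000000010"  (len 12)
k=3  "01000000010"  (len 11)
k=4  "1000000010"  (len 10)
k=5  "000000010000"  (len 12)
k=6  "00000010000"  (len 11)
k=7  "0000010000"  (len 10)
k=8  "000010000"  (len 9)
k=9  "00010000"  (len 8)
k=10  "0010000"  (len 7)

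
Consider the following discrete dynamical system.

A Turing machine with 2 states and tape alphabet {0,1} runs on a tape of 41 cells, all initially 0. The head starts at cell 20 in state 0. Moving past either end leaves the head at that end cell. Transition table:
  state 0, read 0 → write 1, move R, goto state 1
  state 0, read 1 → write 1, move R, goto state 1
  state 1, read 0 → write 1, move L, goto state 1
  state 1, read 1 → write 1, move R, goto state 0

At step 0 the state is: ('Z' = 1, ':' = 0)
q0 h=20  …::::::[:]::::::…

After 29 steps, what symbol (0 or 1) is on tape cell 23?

t=0: q0 h=20  …::::::[:]::::::…
t=1: q1 h=21  …:::::Z[:]::::::…
t=2: q1 h=20  …::::::[Z]Z:::::…
t=3: q0 h=21  …:::::Z[Z]::::::…
t=4: q1 h=22  …::::ZZ[:]::::::…
t=5: q1 h=21  …:::::Z[Z]Z:::::…
t=6: q0 h=22  …::::ZZ[Z]::::::…
t=7: q1 h=23  …:::ZZZ[:]::::::…
t=8: q1 h=22  …::::ZZ[Z]Z:::::…
t=9: q0 h=23  …:::ZZZ[Z]::::::…
t=10: q1 h=24  …::ZZZZ[:]::::::…
t=11: q1 h=23  …:::ZZZ[Z]Z:::::…
t=12: q0 h=24  …::ZZZZ[Z]::::::…
t=13: q1 h=25  …:ZZZZZ[:]::::::…
t=14: q1 h=24  …::ZZZZ[Z]Z:::::…
t=15: q0 h=25  …:ZZZZZ[Z]::::::…
t=16: q1 h=26  …ZZZZZZ[:]::::::…
t=17: q1 h=25  …:ZZZZZ[Z]Z:::::…
t=18: q0 h=26  …ZZZZZZ[Z]::::::…
t=19: q1 h=27  …ZZZZZZ[:]::::::…
t=20: q1 h=26  …ZZZZZZ[Z]Z:::::…
t=21: q0 h=27  …ZZZZZZ[Z]::::::…
t=22: q1 h=28  …ZZZZZZ[:]::::::…
t=23: q1 h=27  …ZZZZZZ[Z]Z:::::…
t=24: q0 h=28  …ZZZZZZ[Z]::::::…
t=25: q1 h=29  …ZZZZZZ[:]::::::…
t=26: q1 h=28  …ZZZZZZ[Z]Z:::::…
t=27: q0 h=29  …ZZZZZZ[Z]::::::…
t=28: q1 h=30  …ZZZZZZ[:]::::::…
t=29: q1 h=29  …ZZZZZZ[Z]Z:::::…

1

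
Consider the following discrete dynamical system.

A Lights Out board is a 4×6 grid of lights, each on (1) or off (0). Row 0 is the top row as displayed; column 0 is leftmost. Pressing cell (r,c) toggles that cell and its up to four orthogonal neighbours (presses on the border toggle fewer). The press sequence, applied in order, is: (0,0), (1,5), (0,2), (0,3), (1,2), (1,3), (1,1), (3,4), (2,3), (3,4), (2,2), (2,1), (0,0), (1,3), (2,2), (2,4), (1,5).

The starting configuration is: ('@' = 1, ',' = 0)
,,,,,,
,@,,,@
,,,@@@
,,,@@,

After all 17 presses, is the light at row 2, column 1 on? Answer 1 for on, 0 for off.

0

gen 0: ,,,,,,
,@,,,@
,,,@@@
,,,@@,
gen 1: @@,,,,
@@,,,@
,,,@@@
,,,@@,
gen 2: @@,,,@
@@,,@,
,,,@@,
,,,@@,
gen 3: @,@@,@
@@@,@,
,,,@@,
,,,@@,
gen 4: @,,,@@
@@@@@,
,,,@@,
,,,@@,
gen 5: @,@,@@
@,,,@,
,,@@@,
,,,@@,
gen 6: @,@@@@
@,@@,,
,,@,@,
,,,@@,
gen 7: @@@@@@
,@,@,,
,@@,@,
,,,@@,
gen 8: @@@@@@
,@,@,,
,@@,,,
,,,,,@
gen 9: @@@@@@
,@,,,,
,@,@@,
,,,@,@
gen 10: @@@@@@
,@,,,,
,@,@,,
,,,,@,
gen 11: @@@@@@
,@@,,,
,,@,,,
,,@,@,
gen 12: @@@@@@
,,@,,,
@@,,,,
,@@,@,
gen 13: ,,@@@@
@,@,,,
@@,,,,
,@@,@,
gen 14: ,,@,@@
@,,@@,
@@,@,,
,@@,@,
gen 15: ,,@,@@
@,@@@,
@,@,,,
,@,,@,
gen 16: ,,@,@@
@,@@,,
@,@@@@
,@,,,,
gen 17: ,,@,@,
@,@@@@
@,@@@,
,@,,,,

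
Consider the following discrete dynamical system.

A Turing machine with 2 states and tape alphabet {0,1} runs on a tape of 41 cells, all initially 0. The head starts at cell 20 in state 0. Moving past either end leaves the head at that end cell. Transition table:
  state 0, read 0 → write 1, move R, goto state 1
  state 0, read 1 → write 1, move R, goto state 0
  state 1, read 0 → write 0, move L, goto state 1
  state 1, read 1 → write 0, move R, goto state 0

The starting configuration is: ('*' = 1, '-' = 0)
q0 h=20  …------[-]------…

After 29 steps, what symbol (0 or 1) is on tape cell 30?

0

gen 0: q0 h=20  …------[-]------…
gen 1: q1 h=21  …-----*[-]------…
gen 2: q1 h=20  …------[*]------…
gen 3: q0 h=21  …------[-]------…
gen 4: q1 h=22  …-----*[-]------…
gen 5: q1 h=21  …------[*]------…
gen 6: q0 h=22  …------[-]------…
gen 7: q1 h=23  …-----*[-]------…
gen 8: q1 h=22  …------[*]------…
gen 9: q0 h=23  …------[-]------…
gen 10: q1 h=24  …-----*[-]------…
gen 11: q1 h=23  …------[*]------…
gen 12: q0 h=24  …------[-]------…
gen 13: q1 h=25  …-----*[-]------…
gen 14: q1 h=24  …------[*]------…
gen 15: q0 h=25  …------[-]------…
gen 16: q1 h=26  …-----*[-]------…
gen 17: q1 h=25  …------[*]------…
gen 18: q0 h=26  …------[-]------…
gen 19: q1 h=27  …-----*[-]------…
gen 20: q1 h=26  …------[*]------…
gen 21: q0 h=27  …------[-]------…
gen 22: q1 h=28  …-----*[-]------…
gen 23: q1 h=27  …------[*]------…
gen 24: q0 h=28  …------[-]------…
gen 25: q1 h=29  …-----*[-]------…
gen 26: q1 h=28  …------[*]------…
gen 27: q0 h=29  …------[-]------…
gen 28: q1 h=30  …-----*[-]------…
gen 29: q1 h=29  …------[*]------…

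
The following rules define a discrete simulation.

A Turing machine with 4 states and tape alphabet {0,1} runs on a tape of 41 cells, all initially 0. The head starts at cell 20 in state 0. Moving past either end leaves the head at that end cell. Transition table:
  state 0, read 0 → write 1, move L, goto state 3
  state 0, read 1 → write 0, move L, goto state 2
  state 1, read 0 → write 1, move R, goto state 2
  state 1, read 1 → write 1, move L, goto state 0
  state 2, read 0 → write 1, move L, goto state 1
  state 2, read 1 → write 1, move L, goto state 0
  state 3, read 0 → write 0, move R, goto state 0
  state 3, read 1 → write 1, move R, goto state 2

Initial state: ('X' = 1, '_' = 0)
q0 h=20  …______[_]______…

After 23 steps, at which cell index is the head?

0) q0 h=20  …______[_]______…
1) q3 h=19  …______[_]X_____…
2) q0 h=20  …______[X]______…
3) q2 h=19  …______[_]______…
4) q1 h=18  …______[_]X_____…
5) q2 h=19  …_____X[X]______…
6) q0 h=18  …______[X]X_____…
7) q2 h=17  …______[_]_X____…
8) q1 h=16  …______[_]X_X___…
9) q2 h=17  …_____X[X]_X____…
10) q0 h=16  …______[X]X_X___…
11) q2 h=15  …______[_]_X_X__…
12) q1 h=14  …______[_]X_X_X_…
13) q2 h=15  …_____X[X]_X_X__…
14) q0 h=14  …______[X]X_X_X_…
15) q2 h=13  …______[_]_X_X_X…
16) q1 h=12  …______[_]X_X_X_…
17) q2 h=13  …_____X[X]_X_X_X…
18) q0 h=12  …______[X]X_X_X_…
19) q2 h=11  …______[_]_X_X_X…
20) q1 h=10  …______[_]X_X_X_…
21) q2 h=11  …_____X[X]_X_X_X…
22) q0 h=10  …______[X]X_X_X_…
23) q2 h= 9  …______[_]_X_X_X…

9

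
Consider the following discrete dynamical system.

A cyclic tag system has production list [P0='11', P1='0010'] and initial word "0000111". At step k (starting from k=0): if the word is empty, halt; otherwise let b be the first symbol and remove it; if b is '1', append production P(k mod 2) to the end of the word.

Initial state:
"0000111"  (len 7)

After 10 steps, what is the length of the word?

k=0  "0000111"  (len 7)
k=1  "000111"  (len 6)
k=2  "00111"  (len 5)
k=3  "0111"  (len 4)
k=4  "111"  (len 3)
k=5  "1111"  (len 4)
k=6  "1110010"  (len 7)
k=7  "11001011"  (len 8)
k=8  "10010110010"  (len 11)
k=9  "001011001011"  (len 12)
k=10  "01011001011"  (len 11)

11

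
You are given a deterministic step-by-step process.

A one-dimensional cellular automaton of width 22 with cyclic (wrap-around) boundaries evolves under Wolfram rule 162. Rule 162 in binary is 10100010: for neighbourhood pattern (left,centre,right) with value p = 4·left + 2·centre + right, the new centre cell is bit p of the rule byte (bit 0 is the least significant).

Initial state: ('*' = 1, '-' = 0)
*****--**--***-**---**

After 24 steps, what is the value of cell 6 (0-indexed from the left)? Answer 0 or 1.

k=0  *****--**--***-**---**
k=1  ****--*---*-*-*----*-*
k=2  ***--*---*-*-*----*-*-
k=3  -*--*---*-*-*----*-*-*
k=4  *--*---*-*-*----*-*-*-
k=5  --*---*-*-*----*-*-*-*
k=6  -*---*-*-*----*-*-*-*-
k=7  *---*-*-*----*-*-*-*--
k=8  ---*-*-*----*-*-*-*--*
k=9  --*-*-*----*-*-*-*--*-
k=10  -*-*-*----*-*-*-*--*--
k=11  *-*-*----*-*-*-*--*---
k=12  -*-*----*-*-*-*--*---*
k=13  *-*----*-*-*-*--*---*-
k=14  -*----*-*-*-*--*---*-*
k=15  *----*-*-*-*--*---*-*-
k=16  ----*-*-*-*--*---*-*-*
k=17  ---*-*-*-*--*---*-*-*-
k=18  --*-*-*-*--*---*-*-*--
k=19  -*-*-*-*--*---*-*-*---
k=20  *-*-*-*--*---*-*-*----
k=21  -*-*-*--*---*-*-*----*
k=22  *-*-*--*---*-*-*----*-
k=23  -*-*--*---*-*-*----*-*
k=24  *-*--*---*-*-*----*-*-

0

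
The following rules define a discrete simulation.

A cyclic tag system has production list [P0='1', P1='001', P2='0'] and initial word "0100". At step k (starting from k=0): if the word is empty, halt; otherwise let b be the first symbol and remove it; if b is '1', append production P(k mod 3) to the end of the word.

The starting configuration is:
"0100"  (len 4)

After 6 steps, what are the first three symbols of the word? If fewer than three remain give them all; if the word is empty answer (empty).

1

gen 0: "0100"  (len 4)
gen 1: "100"  (len 3)
gen 2: "00001"  (len 5)
gen 3: "0001"  (len 4)
gen 4: "001"  (len 3)
gen 5: "01"  (len 2)
gen 6: "1"  (len 1)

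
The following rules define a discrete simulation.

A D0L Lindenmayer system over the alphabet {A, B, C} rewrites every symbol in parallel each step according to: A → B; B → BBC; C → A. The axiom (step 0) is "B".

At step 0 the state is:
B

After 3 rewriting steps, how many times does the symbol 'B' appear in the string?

0) B
1) BBC
2) BBCBBCA
3) BBCBBCABBCBBCAB

9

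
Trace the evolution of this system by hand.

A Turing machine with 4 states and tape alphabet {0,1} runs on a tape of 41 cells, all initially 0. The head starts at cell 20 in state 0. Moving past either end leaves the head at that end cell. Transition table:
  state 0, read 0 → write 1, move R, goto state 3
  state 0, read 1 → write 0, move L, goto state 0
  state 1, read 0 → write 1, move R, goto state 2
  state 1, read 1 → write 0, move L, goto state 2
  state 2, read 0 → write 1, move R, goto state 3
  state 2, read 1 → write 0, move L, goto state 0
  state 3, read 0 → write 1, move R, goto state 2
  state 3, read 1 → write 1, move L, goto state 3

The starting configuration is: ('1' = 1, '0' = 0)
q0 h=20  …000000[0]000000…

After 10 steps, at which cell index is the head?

30

[0] q0 h=20  …000000[0]000000…
[1] q3 h=21  …000001[0]000000…
[2] q2 h=22  …000011[0]000000…
[3] q3 h=23  …000111[0]000000…
[4] q2 h=24  …001111[0]000000…
[5] q3 h=25  …011111[0]000000…
[6] q2 h=26  …111111[0]000000…
[7] q3 h=27  …111111[0]000000…
[8] q2 h=28  …111111[0]000000…
[9] q3 h=29  …111111[0]000000…
[10] q2 h=30  …111111[0]000000…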